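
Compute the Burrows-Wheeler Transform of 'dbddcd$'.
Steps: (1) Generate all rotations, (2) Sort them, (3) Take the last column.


Rotations (sorted):
  0: $dbddcd -> last char: d
  1: bddcd$d -> last char: d
  2: cd$dbdd -> last char: d
  3: d$dbddc -> last char: c
  4: dbddcd$ -> last char: $
  5: dcd$dbd -> last char: d
  6: ddcd$db -> last char: b


BWT = dddc$db


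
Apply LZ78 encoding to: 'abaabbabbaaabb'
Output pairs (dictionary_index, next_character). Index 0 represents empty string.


LZ78 encoding steps:
Dictionary: {0: ''}
Step 1: w='' (idx 0), next='a' -> output (0, 'a'), add 'a' as idx 1
Step 2: w='' (idx 0), next='b' -> output (0, 'b'), add 'b' as idx 2
Step 3: w='a' (idx 1), next='a' -> output (1, 'a'), add 'aa' as idx 3
Step 4: w='b' (idx 2), next='b' -> output (2, 'b'), add 'bb' as idx 4
Step 5: w='a' (idx 1), next='b' -> output (1, 'b'), add 'ab' as idx 5
Step 6: w='b' (idx 2), next='a' -> output (2, 'a'), add 'ba' as idx 6
Step 7: w='aa' (idx 3), next='b' -> output (3, 'b'), add 'aab' as idx 7
Step 8: w='b' (idx 2), end of input -> output (2, '')


Encoded: [(0, 'a'), (0, 'b'), (1, 'a'), (2, 'b'), (1, 'b'), (2, 'a'), (3, 'b'), (2, '')]


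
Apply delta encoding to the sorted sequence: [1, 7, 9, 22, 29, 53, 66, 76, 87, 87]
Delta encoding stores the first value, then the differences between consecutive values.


First value: 1
Deltas:
  7 - 1 = 6
  9 - 7 = 2
  22 - 9 = 13
  29 - 22 = 7
  53 - 29 = 24
  66 - 53 = 13
  76 - 66 = 10
  87 - 76 = 11
  87 - 87 = 0


Delta encoded: [1, 6, 2, 13, 7, 24, 13, 10, 11, 0]


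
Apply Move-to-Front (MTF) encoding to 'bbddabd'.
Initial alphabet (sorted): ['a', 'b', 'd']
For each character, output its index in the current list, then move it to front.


MTF encoding:
'b': index 1 in ['a', 'b', 'd'] -> ['b', 'a', 'd']
'b': index 0 in ['b', 'a', 'd'] -> ['b', 'a', 'd']
'd': index 2 in ['b', 'a', 'd'] -> ['d', 'b', 'a']
'd': index 0 in ['d', 'b', 'a'] -> ['d', 'b', 'a']
'a': index 2 in ['d', 'b', 'a'] -> ['a', 'd', 'b']
'b': index 2 in ['a', 'd', 'b'] -> ['b', 'a', 'd']
'd': index 2 in ['b', 'a', 'd'] -> ['d', 'b', 'a']


Output: [1, 0, 2, 0, 2, 2, 2]


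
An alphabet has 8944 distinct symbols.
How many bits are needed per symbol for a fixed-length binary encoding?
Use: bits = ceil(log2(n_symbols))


log2(8944) = 13.1267
Bracket: 2^13 = 8192 < 8944 <= 2^14 = 16384
So ceil(log2(8944)) = 14

bits = ceil(log2(8944)) = ceil(13.1267) = 14 bits


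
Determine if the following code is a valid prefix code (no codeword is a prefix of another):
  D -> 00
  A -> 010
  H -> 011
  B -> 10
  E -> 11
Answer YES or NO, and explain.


Checking each pair (does one codeword prefix another?):
  D='00' vs A='010': no prefix
  D='00' vs H='011': no prefix
  D='00' vs B='10': no prefix
  D='00' vs E='11': no prefix
  A='010' vs D='00': no prefix
  A='010' vs H='011': no prefix
  A='010' vs B='10': no prefix
  A='010' vs E='11': no prefix
  H='011' vs D='00': no prefix
  H='011' vs A='010': no prefix
  H='011' vs B='10': no prefix
  H='011' vs E='11': no prefix
  B='10' vs D='00': no prefix
  B='10' vs A='010': no prefix
  B='10' vs H='011': no prefix
  B='10' vs E='11': no prefix
  E='11' vs D='00': no prefix
  E='11' vs A='010': no prefix
  E='11' vs H='011': no prefix
  E='11' vs B='10': no prefix
No violation found over all pairs.

YES -- this is a valid prefix code. No codeword is a prefix of any other codeword.


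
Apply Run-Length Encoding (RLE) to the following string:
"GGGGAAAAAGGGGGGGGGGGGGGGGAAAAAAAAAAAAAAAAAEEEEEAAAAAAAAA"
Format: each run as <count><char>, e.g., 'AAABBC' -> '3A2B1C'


Scanning runs left to right:
  i=0: run of 'G' x 4 -> '4G'
  i=4: run of 'A' x 5 -> '5A'
  i=9: run of 'G' x 16 -> '16G'
  i=25: run of 'A' x 17 -> '17A'
  i=42: run of 'E' x 5 -> '5E'
  i=47: run of 'A' x 9 -> '9A'

RLE = 4G5A16G17A5E9A


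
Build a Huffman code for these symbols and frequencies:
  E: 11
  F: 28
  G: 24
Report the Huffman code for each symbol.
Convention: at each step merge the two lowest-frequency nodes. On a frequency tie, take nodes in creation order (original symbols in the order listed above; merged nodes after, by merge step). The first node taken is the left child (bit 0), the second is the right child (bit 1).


Huffman tree construction:
Step 1: Merge E(11) + G(24) = 35
Step 2: Merge F(28) + (E+G)(35) = 63
Read each symbol's code off the tree from the root (left child = 0, right child = 1).

Codes:
  E: 10 (length 2)
  F: 0 (length 1)
  G: 11 (length 2)
Average code length: 98/63 = 1.5556 bits/symbol


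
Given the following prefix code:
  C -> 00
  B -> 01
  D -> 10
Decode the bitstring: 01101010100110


Decoding step by step:
Bits 01 -> B
Bits 10 -> D
Bits 10 -> D
Bits 10 -> D
Bits 10 -> D
Bits 01 -> B
Bits 10 -> D


Decoded message: BDDDDBD


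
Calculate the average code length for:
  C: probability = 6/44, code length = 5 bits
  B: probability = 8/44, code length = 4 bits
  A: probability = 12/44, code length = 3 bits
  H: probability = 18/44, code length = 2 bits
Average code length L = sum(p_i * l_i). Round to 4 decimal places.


Weighted contributions p_i * l_i:
  C: (6/44) * 5 = 30/44
  B: (8/44) * 4 = 32/44
  A: (12/44) * 3 = 36/44
  H: (18/44) * 2 = 36/44
Sum = (30 + 32 + 36 + 36)/44 = 134/44

L = 134/44 = 3.0455 bits/symbol


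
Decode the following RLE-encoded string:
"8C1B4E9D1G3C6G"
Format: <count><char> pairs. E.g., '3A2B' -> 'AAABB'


Expanding each <count><char> pair:
  8C -> 'CCCCCCCC'
  1B -> 'B'
  4E -> 'EEEE'
  9D -> 'DDDDDDDDD'
  1G -> 'G'
  3C -> 'CCC'
  6G -> 'GGGGGG'

Decoded = CCCCCCCCBEEEEDDDDDDDDDGCCCGGGGGG


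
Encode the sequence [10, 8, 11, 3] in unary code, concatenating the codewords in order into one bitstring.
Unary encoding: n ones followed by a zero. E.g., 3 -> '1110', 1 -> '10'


Encode each number as n ones followed by a terminating 0:
  10 -> 11111111110 (11 bits)
  8 -> 111111110 (9 bits)
  11 -> 111111111110 (12 bits)
  3 -> 1110 (4 bits)
Total length = 11 + 9 + 12 + 4 = 36 bits.

Unary([10, 8, 11, 3]) = 111111111101111111101111111111101110 (36 bits)


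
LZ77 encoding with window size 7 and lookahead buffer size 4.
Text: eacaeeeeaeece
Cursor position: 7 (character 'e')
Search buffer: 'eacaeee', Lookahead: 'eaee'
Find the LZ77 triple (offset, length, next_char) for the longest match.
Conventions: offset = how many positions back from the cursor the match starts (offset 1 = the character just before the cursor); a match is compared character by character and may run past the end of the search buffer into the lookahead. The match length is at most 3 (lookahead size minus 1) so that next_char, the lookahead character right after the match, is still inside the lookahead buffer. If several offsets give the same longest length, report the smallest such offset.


Try each offset into the search buffer:
  offset=1 (pos 6, char 'e'): match length 1
  offset=2 (pos 5, char 'e'): match length 1
  offset=3 (pos 4, char 'e'): match length 1
  offset=4 (pos 3, char 'a'): match length 0
  offset=5 (pos 2, char 'c'): match length 0
  offset=6 (pos 1, char 'a'): match length 0
  offset=7 (pos 0, char 'e'): match length 2
Longest match has length 2 at offset 7.
next_char = character at position 7 + 2 = 9 -> 'e'

Best match: offset=7, length=2 (matching 'ea' starting at position 0)
LZ77 triple: (7, 2, 'e')


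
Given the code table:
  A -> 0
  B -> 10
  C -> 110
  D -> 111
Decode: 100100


Decoding:
10 -> B
0 -> A
10 -> B
0 -> A


Result: BABA


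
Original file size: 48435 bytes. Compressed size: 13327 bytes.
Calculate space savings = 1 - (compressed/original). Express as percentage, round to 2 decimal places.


ratio = compressed/original = 13327/48435 = 0.275152
savings = 1 - ratio = 1 - 0.275152 = 0.724848
as a percentage: 0.724848 * 100 = 72.48%

Space savings = 1 - 13327/48435 = 72.48%


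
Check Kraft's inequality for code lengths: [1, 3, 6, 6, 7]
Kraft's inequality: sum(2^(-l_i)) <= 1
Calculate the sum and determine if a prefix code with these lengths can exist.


Sum = 2^(-1) + 2^(-3) + 2^(-6) + 2^(-6) + 2^(-7)
    = 0.5 + 0.125 + 0.015625 + 0.015625 + 0.0078125
    = 85/128 = 0.6640625
Since 0.6640625 <= 1, Kraft's inequality IS satisfied.
A prefix code with these lengths CAN exist.

Kraft sum = 0.6640625. Satisfied.


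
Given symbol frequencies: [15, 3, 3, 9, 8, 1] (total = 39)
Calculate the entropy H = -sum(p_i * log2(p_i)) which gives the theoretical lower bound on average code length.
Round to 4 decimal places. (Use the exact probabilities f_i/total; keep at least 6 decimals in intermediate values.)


Per-symbol terms -p_i * log2(p_i) with p_i = f_i/39:
  p = 15/39 = 0.384615: log2(p) = -1.378512, -p*log2(p) = 0.530197
  p = 3/39 = 0.076923: log2(p) = -3.700440, -p*log2(p) = 0.284649
  p = 3/39 = 0.076923: log2(p) = -3.700440, -p*log2(p) = 0.284649
  p = 9/39 = 0.230769: log2(p) = -2.115477, -p*log2(p) = 0.488187
  p = 8/39 = 0.205128: log2(p) = -2.285402, -p*log2(p) = 0.468800
  p = 1/39 = 0.025641: log2(p) = -5.285402, -p*log2(p) = 0.135523
H = 0.530197 + 0.284649 + 0.284649 + 0.488187 + 0.468800 + 0.135523 = 2.192005

H = 2.192 bits/symbol


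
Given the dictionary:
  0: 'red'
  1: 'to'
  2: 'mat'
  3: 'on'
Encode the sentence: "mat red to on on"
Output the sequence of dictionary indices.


Look up each word in the dictionary:
  'mat' -> 2
  'red' -> 0
  'to' -> 1
  'on' -> 3
  'on' -> 3

Encoded: [2, 0, 1, 3, 3]


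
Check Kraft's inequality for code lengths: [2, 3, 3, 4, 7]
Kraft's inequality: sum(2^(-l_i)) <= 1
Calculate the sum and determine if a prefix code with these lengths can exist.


Sum = 2^(-2) + 2^(-3) + 2^(-3) + 2^(-4) + 2^(-7)
    = 0.25 + 0.125 + 0.125 + 0.0625 + 0.0078125
    = 73/128 = 0.5703125
Since 0.5703125 <= 1, Kraft's inequality IS satisfied.
A prefix code with these lengths CAN exist.

Kraft sum = 0.5703125. Satisfied.


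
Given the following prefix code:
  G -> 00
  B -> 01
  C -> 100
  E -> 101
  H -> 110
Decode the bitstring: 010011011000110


Decoding step by step:
Bits 01 -> B
Bits 00 -> G
Bits 110 -> H
Bits 110 -> H
Bits 00 -> G
Bits 110 -> H


Decoded message: BGHHGH


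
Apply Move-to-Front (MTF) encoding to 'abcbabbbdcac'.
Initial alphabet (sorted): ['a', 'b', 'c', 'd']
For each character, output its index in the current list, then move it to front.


MTF encoding:
'a': index 0 in ['a', 'b', 'c', 'd'] -> ['a', 'b', 'c', 'd']
'b': index 1 in ['a', 'b', 'c', 'd'] -> ['b', 'a', 'c', 'd']
'c': index 2 in ['b', 'a', 'c', 'd'] -> ['c', 'b', 'a', 'd']
'b': index 1 in ['c', 'b', 'a', 'd'] -> ['b', 'c', 'a', 'd']
'a': index 2 in ['b', 'c', 'a', 'd'] -> ['a', 'b', 'c', 'd']
'b': index 1 in ['a', 'b', 'c', 'd'] -> ['b', 'a', 'c', 'd']
'b': index 0 in ['b', 'a', 'c', 'd'] -> ['b', 'a', 'c', 'd']
'b': index 0 in ['b', 'a', 'c', 'd'] -> ['b', 'a', 'c', 'd']
'd': index 3 in ['b', 'a', 'c', 'd'] -> ['d', 'b', 'a', 'c']
'c': index 3 in ['d', 'b', 'a', 'c'] -> ['c', 'd', 'b', 'a']
'a': index 3 in ['c', 'd', 'b', 'a'] -> ['a', 'c', 'd', 'b']
'c': index 1 in ['a', 'c', 'd', 'b'] -> ['c', 'a', 'd', 'b']


Output: [0, 1, 2, 1, 2, 1, 0, 0, 3, 3, 3, 1]


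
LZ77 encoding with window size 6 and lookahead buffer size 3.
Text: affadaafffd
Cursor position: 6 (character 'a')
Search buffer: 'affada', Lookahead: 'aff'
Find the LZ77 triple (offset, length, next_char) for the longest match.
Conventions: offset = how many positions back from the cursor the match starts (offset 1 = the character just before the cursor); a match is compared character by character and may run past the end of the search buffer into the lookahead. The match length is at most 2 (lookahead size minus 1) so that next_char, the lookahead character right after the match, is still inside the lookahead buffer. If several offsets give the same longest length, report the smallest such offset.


Try each offset into the search buffer:
  offset=1 (pos 5, char 'a'): match length 1
  offset=2 (pos 4, char 'd'): match length 0
  offset=3 (pos 3, char 'a'): match length 1
  offset=4 (pos 2, char 'f'): match length 0
  offset=5 (pos 1, char 'f'): match length 0
  offset=6 (pos 0, char 'a'): match length 2
Longest match has length 2 at offset 6.
next_char = character at position 6 + 2 = 8 -> 'f'

Best match: offset=6, length=2 (matching 'af' starting at position 0)
LZ77 triple: (6, 2, 'f')


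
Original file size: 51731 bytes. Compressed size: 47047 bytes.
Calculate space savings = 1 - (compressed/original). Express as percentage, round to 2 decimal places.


ratio = compressed/original = 47047/51731 = 0.909455
savings = 1 - ratio = 1 - 0.909455 = 0.090545
as a percentage: 0.090545 * 100 = 9.05%

Space savings = 1 - 47047/51731 = 9.05%


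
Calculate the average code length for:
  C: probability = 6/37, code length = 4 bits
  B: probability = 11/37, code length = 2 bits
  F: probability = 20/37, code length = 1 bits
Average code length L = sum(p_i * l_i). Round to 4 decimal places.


Weighted contributions p_i * l_i:
  C: (6/37) * 4 = 24/37
  B: (11/37) * 2 = 22/37
  F: (20/37) * 1 = 20/37
Sum = (24 + 22 + 20)/37 = 66/37

L = 66/37 = 1.7838 bits/symbol


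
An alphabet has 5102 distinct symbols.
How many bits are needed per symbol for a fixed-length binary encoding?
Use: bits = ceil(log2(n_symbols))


log2(5102) = 12.3168
Bracket: 2^12 = 4096 < 5102 <= 2^13 = 8192
So ceil(log2(5102)) = 13

bits = ceil(log2(5102)) = ceil(12.3168) = 13 bits


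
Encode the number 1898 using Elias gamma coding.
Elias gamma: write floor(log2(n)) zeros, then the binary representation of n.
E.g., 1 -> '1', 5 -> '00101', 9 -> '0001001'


num_bits = floor(log2(1898)) + 1 = 11
leading_zeros = num_bits - 1 = 10
binary(1898) = 11101101010

Elias gamma(1898) = '0000000000' + '11101101010' = 000000000011101101010 (21 bits)


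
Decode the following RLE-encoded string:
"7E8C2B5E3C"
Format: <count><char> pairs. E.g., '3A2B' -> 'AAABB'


Expanding each <count><char> pair:
  7E -> 'EEEEEEE'
  8C -> 'CCCCCCCC'
  2B -> 'BB'
  5E -> 'EEEEE'
  3C -> 'CCC'

Decoded = EEEEEEECCCCCCCCBBEEEEECCC


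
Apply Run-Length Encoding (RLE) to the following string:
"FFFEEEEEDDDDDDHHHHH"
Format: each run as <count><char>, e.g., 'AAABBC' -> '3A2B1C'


Scanning runs left to right:
  i=0: run of 'F' x 3 -> '3F'
  i=3: run of 'E' x 5 -> '5E'
  i=8: run of 'D' x 6 -> '6D'
  i=14: run of 'H' x 5 -> '5H'

RLE = 3F5E6D5H


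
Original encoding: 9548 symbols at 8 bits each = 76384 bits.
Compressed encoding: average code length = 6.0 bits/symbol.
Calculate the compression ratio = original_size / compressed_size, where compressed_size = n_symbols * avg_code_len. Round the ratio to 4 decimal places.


original_size = n_symbols * orig_bits = 9548 * 8 = 76384 bits
compressed_size = n_symbols * avg_code_len = 9548 * 6.0 = 57288.0 bits
ratio = original_size / compressed_size = 76384 / 57288.0 = 1.3333

Compression ratio = 1.3333


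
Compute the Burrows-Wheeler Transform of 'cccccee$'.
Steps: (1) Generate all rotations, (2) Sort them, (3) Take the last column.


Rotations (sorted):
  0: $cccccee -> last char: e
  1: cccccee$ -> last char: $
  2: ccccee$c -> last char: c
  3: cccee$cc -> last char: c
  4: ccee$ccc -> last char: c
  5: cee$cccc -> last char: c
  6: e$ccccce -> last char: e
  7: ee$ccccc -> last char: c


BWT = e$ccccec


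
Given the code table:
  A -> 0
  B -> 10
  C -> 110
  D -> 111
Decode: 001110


Decoding:
0 -> A
0 -> A
111 -> D
0 -> A


Result: AADA


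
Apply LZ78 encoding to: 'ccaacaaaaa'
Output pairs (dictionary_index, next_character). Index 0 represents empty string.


LZ78 encoding steps:
Dictionary: {0: ''}
Step 1: w='' (idx 0), next='c' -> output (0, 'c'), add 'c' as idx 1
Step 2: w='c' (idx 1), next='a' -> output (1, 'a'), add 'ca' as idx 2
Step 3: w='' (idx 0), next='a' -> output (0, 'a'), add 'a' as idx 3
Step 4: w='ca' (idx 2), next='a' -> output (2, 'a'), add 'caa' as idx 4
Step 5: w='a' (idx 3), next='a' -> output (3, 'a'), add 'aa' as idx 5
Step 6: w='a' (idx 3), end of input -> output (3, '')


Encoded: [(0, 'c'), (1, 'a'), (0, 'a'), (2, 'a'), (3, 'a'), (3, '')]


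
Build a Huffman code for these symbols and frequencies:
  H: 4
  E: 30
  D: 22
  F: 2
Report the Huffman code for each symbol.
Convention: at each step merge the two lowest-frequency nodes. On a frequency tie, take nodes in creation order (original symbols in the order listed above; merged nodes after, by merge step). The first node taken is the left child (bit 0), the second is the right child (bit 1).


Huffman tree construction:
Step 1: Merge F(2) + H(4) = 6
Step 2: Merge (F+H)(6) + D(22) = 28
Step 3: Merge ((F+H)+D)(28) + E(30) = 58
Read each symbol's code off the tree from the root (left child = 0, right child = 1).

Codes:
  H: 001 (length 3)
  E: 1 (length 1)
  D: 01 (length 2)
  F: 000 (length 3)
Average code length: 92/58 = 1.5862 bits/symbol


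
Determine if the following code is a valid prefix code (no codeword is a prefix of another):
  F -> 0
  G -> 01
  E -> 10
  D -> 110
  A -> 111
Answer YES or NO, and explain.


Checking each pair (does one codeword prefix another?):
  F='0' vs G='01': prefix -- VIOLATION

NO -- this is NOT a valid prefix code. F (0) is a prefix of G (01).


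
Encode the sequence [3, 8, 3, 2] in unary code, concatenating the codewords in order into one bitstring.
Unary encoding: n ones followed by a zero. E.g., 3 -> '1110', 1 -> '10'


Encode each number as n ones followed by a terminating 0:
  3 -> 1110 (4 bits)
  8 -> 111111110 (9 bits)
  3 -> 1110 (4 bits)
  2 -> 110 (3 bits)
Total length = 4 + 9 + 4 + 3 = 20 bits.

Unary([3, 8, 3, 2]) = 11101111111101110110 (20 bits)


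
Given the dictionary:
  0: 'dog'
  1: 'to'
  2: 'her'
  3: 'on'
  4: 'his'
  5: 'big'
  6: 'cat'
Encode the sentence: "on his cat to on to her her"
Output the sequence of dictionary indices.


Look up each word in the dictionary:
  'on' -> 3
  'his' -> 4
  'cat' -> 6
  'to' -> 1
  'on' -> 3
  'to' -> 1
  'her' -> 2
  'her' -> 2

Encoded: [3, 4, 6, 1, 3, 1, 2, 2]


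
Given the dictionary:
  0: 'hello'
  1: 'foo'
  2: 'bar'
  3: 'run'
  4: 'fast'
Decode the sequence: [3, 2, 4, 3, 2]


Look up each index in the dictionary:
  3 -> 'run'
  2 -> 'bar'
  4 -> 'fast'
  3 -> 'run'
  2 -> 'bar'

Decoded: "run bar fast run bar"


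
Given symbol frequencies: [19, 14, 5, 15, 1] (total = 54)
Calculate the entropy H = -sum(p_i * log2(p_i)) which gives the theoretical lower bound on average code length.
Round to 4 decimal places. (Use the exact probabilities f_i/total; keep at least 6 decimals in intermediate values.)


Per-symbol terms -p_i * log2(p_i) with p_i = f_i/54:
  p = 19/54 = 0.351852: log2(p) = -1.506960, -p*log2(p) = 0.530227
  p = 14/54 = 0.259259: log2(p) = -1.947533, -p*log2(p) = 0.504916
  p = 5/54 = 0.092593: log2(p) = -3.432959, -p*log2(p) = 0.317867
  p = 15/54 = 0.277778: log2(p) = -1.847997, -p*log2(p) = 0.513332
  p = 1/54 = 0.018519: log2(p) = -5.754888, -p*log2(p) = 0.106572
H = 0.530227 + 0.504916 + 0.317867 + 0.513332 + 0.106572 = 1.972914

H = 1.9729 bits/symbol


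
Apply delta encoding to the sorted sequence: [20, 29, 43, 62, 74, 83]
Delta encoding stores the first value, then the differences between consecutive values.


First value: 20
Deltas:
  29 - 20 = 9
  43 - 29 = 14
  62 - 43 = 19
  74 - 62 = 12
  83 - 74 = 9


Delta encoded: [20, 9, 14, 19, 12, 9]


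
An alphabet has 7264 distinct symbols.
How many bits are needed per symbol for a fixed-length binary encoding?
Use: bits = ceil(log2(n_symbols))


log2(7264) = 12.8265
Bracket: 2^12 = 4096 < 7264 <= 2^13 = 8192
So ceil(log2(7264)) = 13

bits = ceil(log2(7264)) = ceil(12.8265) = 13 bits


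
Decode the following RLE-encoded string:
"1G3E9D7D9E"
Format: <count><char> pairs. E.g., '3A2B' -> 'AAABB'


Expanding each <count><char> pair:
  1G -> 'G'
  3E -> 'EEE'
  9D -> 'DDDDDDDDD'
  7D -> 'DDDDDDD'
  9E -> 'EEEEEEEEE'

Decoded = GEEEDDDDDDDDDDDDDDDDEEEEEEEEE


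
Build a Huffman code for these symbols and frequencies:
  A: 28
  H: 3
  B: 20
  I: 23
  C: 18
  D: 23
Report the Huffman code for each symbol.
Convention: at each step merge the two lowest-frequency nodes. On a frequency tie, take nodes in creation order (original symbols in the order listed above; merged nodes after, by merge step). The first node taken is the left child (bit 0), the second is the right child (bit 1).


Huffman tree construction:
Step 1: Merge H(3) + C(18) = 21
Step 2: Merge B(20) + (H+C)(21) = 41
Step 3: Merge I(23) + D(23) = 46
Step 4: Merge A(28) + (B+(H+C))(41) = 69
Step 5: Merge (I+D)(46) + (A+(B+(H+C)))(69) = 115
Read each symbol's code off the tree from the root (left child = 0, right child = 1).

Codes:
  A: 10 (length 2)
  H: 1110 (length 4)
  B: 110 (length 3)
  I: 00 (length 2)
  C: 1111 (length 4)
  D: 01 (length 2)
Average code length: 292/115 = 2.5391 bits/symbol


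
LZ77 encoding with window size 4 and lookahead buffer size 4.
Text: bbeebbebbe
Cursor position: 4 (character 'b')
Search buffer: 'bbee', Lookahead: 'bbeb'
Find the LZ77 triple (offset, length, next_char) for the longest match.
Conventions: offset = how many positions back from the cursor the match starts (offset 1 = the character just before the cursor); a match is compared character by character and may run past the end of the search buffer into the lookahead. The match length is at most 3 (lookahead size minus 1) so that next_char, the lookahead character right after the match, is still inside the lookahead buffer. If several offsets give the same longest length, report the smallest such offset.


Try each offset into the search buffer:
  offset=1 (pos 3, char 'e'): match length 0
  offset=2 (pos 2, char 'e'): match length 0
  offset=3 (pos 1, char 'b'): match length 1
  offset=4 (pos 0, char 'b'): match length 3
Longest match has length 3 at offset 4.
next_char = character at position 4 + 3 = 7 -> 'b'

Best match: offset=4, length=3 (matching 'bbe' starting at position 0)
LZ77 triple: (4, 3, 'b')


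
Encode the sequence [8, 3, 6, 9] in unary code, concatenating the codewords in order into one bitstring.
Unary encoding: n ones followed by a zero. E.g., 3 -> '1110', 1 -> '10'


Encode each number as n ones followed by a terminating 0:
  8 -> 111111110 (9 bits)
  3 -> 1110 (4 bits)
  6 -> 1111110 (7 bits)
  9 -> 1111111110 (10 bits)
Total length = 9 + 4 + 7 + 10 = 30 bits.

Unary([8, 3, 6, 9]) = 111111110111011111101111111110 (30 bits)


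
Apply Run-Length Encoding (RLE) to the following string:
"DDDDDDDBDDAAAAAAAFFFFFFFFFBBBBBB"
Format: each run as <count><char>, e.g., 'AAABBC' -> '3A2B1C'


Scanning runs left to right:
  i=0: run of 'D' x 7 -> '7D'
  i=7: run of 'B' x 1 -> '1B'
  i=8: run of 'D' x 2 -> '2D'
  i=10: run of 'A' x 7 -> '7A'
  i=17: run of 'F' x 9 -> '9F'
  i=26: run of 'B' x 6 -> '6B'

RLE = 7D1B2D7A9F6B


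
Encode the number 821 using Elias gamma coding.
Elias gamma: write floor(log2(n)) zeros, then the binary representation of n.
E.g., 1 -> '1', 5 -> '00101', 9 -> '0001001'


num_bits = floor(log2(821)) + 1 = 10
leading_zeros = num_bits - 1 = 9
binary(821) = 1100110101

Elias gamma(821) = '000000000' + '1100110101' = 0000000001100110101 (19 bits)


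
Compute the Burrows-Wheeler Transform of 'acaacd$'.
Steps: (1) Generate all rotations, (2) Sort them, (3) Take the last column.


Rotations (sorted):
  0: $acaacd -> last char: d
  1: aacd$ac -> last char: c
  2: acaacd$ -> last char: $
  3: acd$aca -> last char: a
  4: caacd$a -> last char: a
  5: cd$acaa -> last char: a
  6: d$acaac -> last char: c


BWT = dc$aaac


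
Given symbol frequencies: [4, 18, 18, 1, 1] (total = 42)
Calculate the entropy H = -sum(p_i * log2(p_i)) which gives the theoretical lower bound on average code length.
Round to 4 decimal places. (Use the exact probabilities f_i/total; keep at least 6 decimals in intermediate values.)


Per-symbol terms -p_i * log2(p_i) with p_i = f_i/42:
  p = 4/42 = 0.095238: log2(p) = -3.392317, -p*log2(p) = 0.323078
  p = 18/42 = 0.428571: log2(p) = -1.222392, -p*log2(p) = 0.523882
  p = 18/42 = 0.428571: log2(p) = -1.222392, -p*log2(p) = 0.523882
  p = 1/42 = 0.023810: log2(p) = -5.392317, -p*log2(p) = 0.128389
  p = 1/42 = 0.023810: log2(p) = -5.392317, -p*log2(p) = 0.128389
H = 0.323078 + 0.523882 + 0.523882 + 0.128389 + 0.128389 = 1.627620

H = 1.6276 bits/symbol


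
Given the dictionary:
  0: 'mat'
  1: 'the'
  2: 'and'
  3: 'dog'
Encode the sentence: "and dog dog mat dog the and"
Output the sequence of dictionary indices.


Look up each word in the dictionary:
  'and' -> 2
  'dog' -> 3
  'dog' -> 3
  'mat' -> 0
  'dog' -> 3
  'the' -> 1
  'and' -> 2

Encoded: [2, 3, 3, 0, 3, 1, 2]


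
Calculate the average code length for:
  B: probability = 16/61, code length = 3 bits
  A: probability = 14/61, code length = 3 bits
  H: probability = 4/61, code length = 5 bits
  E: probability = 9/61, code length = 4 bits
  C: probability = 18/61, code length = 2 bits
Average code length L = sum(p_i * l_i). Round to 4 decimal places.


Weighted contributions p_i * l_i:
  B: (16/61) * 3 = 48/61
  A: (14/61) * 3 = 42/61
  H: (4/61) * 5 = 20/61
  E: (9/61) * 4 = 36/61
  C: (18/61) * 2 = 36/61
Sum = (48 + 42 + 20 + 36 + 36)/61 = 182/61

L = 182/61 = 2.9836 bits/symbol


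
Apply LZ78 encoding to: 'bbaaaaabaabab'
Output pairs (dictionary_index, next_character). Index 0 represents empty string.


LZ78 encoding steps:
Dictionary: {0: ''}
Step 1: w='' (idx 0), next='b' -> output (0, 'b'), add 'b' as idx 1
Step 2: w='b' (idx 1), next='a' -> output (1, 'a'), add 'ba' as idx 2
Step 3: w='' (idx 0), next='a' -> output (0, 'a'), add 'a' as idx 3
Step 4: w='a' (idx 3), next='a' -> output (3, 'a'), add 'aa' as idx 4
Step 5: w='a' (idx 3), next='b' -> output (3, 'b'), add 'ab' as idx 5
Step 6: w='aa' (idx 4), next='b' -> output (4, 'b'), add 'aab' as idx 6
Step 7: w='ab' (idx 5), end of input -> output (5, '')


Encoded: [(0, 'b'), (1, 'a'), (0, 'a'), (3, 'a'), (3, 'b'), (4, 'b'), (5, '')]


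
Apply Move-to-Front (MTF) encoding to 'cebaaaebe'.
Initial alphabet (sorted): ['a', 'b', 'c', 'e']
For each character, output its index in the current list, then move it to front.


MTF encoding:
'c': index 2 in ['a', 'b', 'c', 'e'] -> ['c', 'a', 'b', 'e']
'e': index 3 in ['c', 'a', 'b', 'e'] -> ['e', 'c', 'a', 'b']
'b': index 3 in ['e', 'c', 'a', 'b'] -> ['b', 'e', 'c', 'a']
'a': index 3 in ['b', 'e', 'c', 'a'] -> ['a', 'b', 'e', 'c']
'a': index 0 in ['a', 'b', 'e', 'c'] -> ['a', 'b', 'e', 'c']
'a': index 0 in ['a', 'b', 'e', 'c'] -> ['a', 'b', 'e', 'c']
'e': index 2 in ['a', 'b', 'e', 'c'] -> ['e', 'a', 'b', 'c']
'b': index 2 in ['e', 'a', 'b', 'c'] -> ['b', 'e', 'a', 'c']
'e': index 1 in ['b', 'e', 'a', 'c'] -> ['e', 'b', 'a', 'c']


Output: [2, 3, 3, 3, 0, 0, 2, 2, 1]


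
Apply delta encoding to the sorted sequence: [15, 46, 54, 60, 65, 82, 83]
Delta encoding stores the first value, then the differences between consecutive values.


First value: 15
Deltas:
  46 - 15 = 31
  54 - 46 = 8
  60 - 54 = 6
  65 - 60 = 5
  82 - 65 = 17
  83 - 82 = 1


Delta encoded: [15, 31, 8, 6, 5, 17, 1]


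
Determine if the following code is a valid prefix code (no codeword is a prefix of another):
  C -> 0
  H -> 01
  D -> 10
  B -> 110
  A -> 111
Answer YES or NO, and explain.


Checking each pair (does one codeword prefix another?):
  C='0' vs H='01': prefix -- VIOLATION

NO -- this is NOT a valid prefix code. C (0) is a prefix of H (01).


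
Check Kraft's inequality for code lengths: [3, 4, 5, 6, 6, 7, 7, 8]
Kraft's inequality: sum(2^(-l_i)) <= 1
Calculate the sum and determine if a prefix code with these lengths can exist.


Sum = 2^(-3) + 2^(-4) + 2^(-5) + 2^(-6) + 2^(-6) + 2^(-7) + 2^(-7) + 2^(-8)
    = 0.125 + 0.0625 + 0.03125 + 0.015625 + 0.015625 + 0.0078125 + 0.0078125 + 0.00390625
    = 69/256 = 0.26953125
Since 0.26953125 <= 1, Kraft's inequality IS satisfied.
A prefix code with these lengths CAN exist.

Kraft sum = 0.26953125. Satisfied.


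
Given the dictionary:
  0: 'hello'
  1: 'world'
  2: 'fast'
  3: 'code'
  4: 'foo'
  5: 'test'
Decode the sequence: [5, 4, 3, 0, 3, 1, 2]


Look up each index in the dictionary:
  5 -> 'test'
  4 -> 'foo'
  3 -> 'code'
  0 -> 'hello'
  3 -> 'code'
  1 -> 'world'
  2 -> 'fast'

Decoded: "test foo code hello code world fast"


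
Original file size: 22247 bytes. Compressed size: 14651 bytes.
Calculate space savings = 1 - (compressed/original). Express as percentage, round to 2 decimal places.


ratio = compressed/original = 14651/22247 = 0.658561
savings = 1 - ratio = 1 - 0.658561 = 0.341439
as a percentage: 0.341439 * 100 = 34.14%

Space savings = 1 - 14651/22247 = 34.14%


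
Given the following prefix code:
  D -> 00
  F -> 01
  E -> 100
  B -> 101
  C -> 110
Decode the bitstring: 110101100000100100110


Decoding step by step:
Bits 110 -> C
Bits 101 -> B
Bits 100 -> E
Bits 00 -> D
Bits 01 -> F
Bits 00 -> D
Bits 100 -> E
Bits 110 -> C


Decoded message: CBEDFDEC


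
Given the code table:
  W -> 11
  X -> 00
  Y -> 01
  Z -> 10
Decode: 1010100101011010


Decoding:
10 -> Z
10 -> Z
10 -> Z
01 -> Y
01 -> Y
01 -> Y
10 -> Z
10 -> Z


Result: ZZZYYYZZ


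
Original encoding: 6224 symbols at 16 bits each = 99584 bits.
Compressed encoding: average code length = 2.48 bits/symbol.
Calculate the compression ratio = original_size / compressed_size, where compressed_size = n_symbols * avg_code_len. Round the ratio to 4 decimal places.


original_size = n_symbols * orig_bits = 6224 * 16 = 99584 bits
compressed_size = n_symbols * avg_code_len = 6224 * 2.48 = 15435.52 bits
ratio = original_size / compressed_size = 99584 / 15435.52 = 6.4516

Compression ratio = 6.4516


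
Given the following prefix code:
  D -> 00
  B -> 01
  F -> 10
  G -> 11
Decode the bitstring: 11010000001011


Decoding step by step:
Bits 11 -> G
Bits 01 -> B
Bits 00 -> D
Bits 00 -> D
Bits 00 -> D
Bits 10 -> F
Bits 11 -> G


Decoded message: GBDDDFG


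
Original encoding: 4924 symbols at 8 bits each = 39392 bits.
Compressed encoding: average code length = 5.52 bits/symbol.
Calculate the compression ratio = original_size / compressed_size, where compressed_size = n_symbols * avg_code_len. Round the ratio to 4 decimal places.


original_size = n_symbols * orig_bits = 4924 * 8 = 39392 bits
compressed_size = n_symbols * avg_code_len = 4924 * 5.52 = 27180.48 bits
ratio = original_size / compressed_size = 39392 / 27180.48 = 1.4493

Compression ratio = 1.4493


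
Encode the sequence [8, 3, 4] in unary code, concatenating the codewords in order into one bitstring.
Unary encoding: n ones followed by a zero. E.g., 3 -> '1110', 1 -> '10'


Encode each number as n ones followed by a terminating 0:
  8 -> 111111110 (9 bits)
  3 -> 1110 (4 bits)
  4 -> 11110 (5 bits)
Total length = 9 + 4 + 5 = 18 bits.

Unary([8, 3, 4]) = 111111110111011110 (18 bits)


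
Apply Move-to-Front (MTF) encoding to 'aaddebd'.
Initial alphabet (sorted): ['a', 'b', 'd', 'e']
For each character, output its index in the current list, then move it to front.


MTF encoding:
'a': index 0 in ['a', 'b', 'd', 'e'] -> ['a', 'b', 'd', 'e']
'a': index 0 in ['a', 'b', 'd', 'e'] -> ['a', 'b', 'd', 'e']
'd': index 2 in ['a', 'b', 'd', 'e'] -> ['d', 'a', 'b', 'e']
'd': index 0 in ['d', 'a', 'b', 'e'] -> ['d', 'a', 'b', 'e']
'e': index 3 in ['d', 'a', 'b', 'e'] -> ['e', 'd', 'a', 'b']
'b': index 3 in ['e', 'd', 'a', 'b'] -> ['b', 'e', 'd', 'a']
'd': index 2 in ['b', 'e', 'd', 'a'] -> ['d', 'b', 'e', 'a']


Output: [0, 0, 2, 0, 3, 3, 2]


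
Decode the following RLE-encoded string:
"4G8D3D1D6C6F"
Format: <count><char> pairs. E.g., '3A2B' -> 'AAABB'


Expanding each <count><char> pair:
  4G -> 'GGGG'
  8D -> 'DDDDDDDD'
  3D -> 'DDD'
  1D -> 'D'
  6C -> 'CCCCCC'
  6F -> 'FFFFFF'

Decoded = GGGGDDDDDDDDDDDDCCCCCCFFFFFF


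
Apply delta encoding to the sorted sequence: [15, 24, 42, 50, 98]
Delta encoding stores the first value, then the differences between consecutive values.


First value: 15
Deltas:
  24 - 15 = 9
  42 - 24 = 18
  50 - 42 = 8
  98 - 50 = 48


Delta encoded: [15, 9, 18, 8, 48]


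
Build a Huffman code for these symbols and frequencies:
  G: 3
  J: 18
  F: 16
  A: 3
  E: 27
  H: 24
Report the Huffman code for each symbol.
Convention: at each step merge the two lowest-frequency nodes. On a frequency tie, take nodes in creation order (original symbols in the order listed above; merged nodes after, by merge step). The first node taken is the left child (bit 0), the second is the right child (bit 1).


Huffman tree construction:
Step 1: Merge G(3) + A(3) = 6
Step 2: Merge (G+A)(6) + F(16) = 22
Step 3: Merge J(18) + ((G+A)+F)(22) = 40
Step 4: Merge H(24) + E(27) = 51
Step 5: Merge (J+((G+A)+F))(40) + (H+E)(51) = 91
Read each symbol's code off the tree from the root (left child = 0, right child = 1).

Codes:
  G: 0100 (length 4)
  J: 00 (length 2)
  F: 011 (length 3)
  A: 0101 (length 4)
  E: 11 (length 2)
  H: 10 (length 2)
Average code length: 210/91 = 2.3077 bits/symbol


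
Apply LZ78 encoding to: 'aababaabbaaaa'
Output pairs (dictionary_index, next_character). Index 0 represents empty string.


LZ78 encoding steps:
Dictionary: {0: ''}
Step 1: w='' (idx 0), next='a' -> output (0, 'a'), add 'a' as idx 1
Step 2: w='a' (idx 1), next='b' -> output (1, 'b'), add 'ab' as idx 2
Step 3: w='ab' (idx 2), next='a' -> output (2, 'a'), add 'aba' as idx 3
Step 4: w='ab' (idx 2), next='b' -> output (2, 'b'), add 'abb' as idx 4
Step 5: w='a' (idx 1), next='a' -> output (1, 'a'), add 'aa' as idx 5
Step 6: w='aa' (idx 5), end of input -> output (5, '')


Encoded: [(0, 'a'), (1, 'b'), (2, 'a'), (2, 'b'), (1, 'a'), (5, '')]


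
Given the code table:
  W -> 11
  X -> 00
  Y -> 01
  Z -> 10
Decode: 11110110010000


Decoding:
11 -> W
11 -> W
01 -> Y
10 -> Z
01 -> Y
00 -> X
00 -> X


Result: WWYZYXX


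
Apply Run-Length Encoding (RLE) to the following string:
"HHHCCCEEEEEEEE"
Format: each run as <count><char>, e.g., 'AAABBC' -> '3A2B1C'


Scanning runs left to right:
  i=0: run of 'H' x 3 -> '3H'
  i=3: run of 'C' x 3 -> '3C'
  i=6: run of 'E' x 8 -> '8E'

RLE = 3H3C8E


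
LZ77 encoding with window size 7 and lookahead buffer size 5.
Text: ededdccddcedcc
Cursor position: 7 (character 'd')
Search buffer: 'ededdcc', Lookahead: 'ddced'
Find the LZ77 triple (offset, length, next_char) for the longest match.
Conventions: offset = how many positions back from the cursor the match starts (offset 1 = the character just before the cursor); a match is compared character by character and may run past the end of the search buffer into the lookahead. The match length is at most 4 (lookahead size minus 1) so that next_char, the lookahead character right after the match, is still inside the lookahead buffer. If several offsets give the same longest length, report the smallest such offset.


Try each offset into the search buffer:
  offset=1 (pos 6, char 'c'): match length 0
  offset=2 (pos 5, char 'c'): match length 0
  offset=3 (pos 4, char 'd'): match length 1
  offset=4 (pos 3, char 'd'): match length 3
  offset=5 (pos 2, char 'e'): match length 0
  offset=6 (pos 1, char 'd'): match length 1
  offset=7 (pos 0, char 'e'): match length 0
Longest match has length 3 at offset 4.
next_char = character at position 7 + 3 = 10 -> 'e'

Best match: offset=4, length=3 (matching 'ddc' starting at position 3)
LZ77 triple: (4, 3, 'e')


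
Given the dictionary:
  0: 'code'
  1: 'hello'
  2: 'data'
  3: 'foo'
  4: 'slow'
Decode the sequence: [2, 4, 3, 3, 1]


Look up each index in the dictionary:
  2 -> 'data'
  4 -> 'slow'
  3 -> 'foo'
  3 -> 'foo'
  1 -> 'hello'

Decoded: "data slow foo foo hello"


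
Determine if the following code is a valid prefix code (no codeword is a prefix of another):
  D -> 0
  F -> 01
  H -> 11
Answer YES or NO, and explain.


Checking each pair (does one codeword prefix another?):
  D='0' vs F='01': prefix -- VIOLATION

NO -- this is NOT a valid prefix code. D (0) is a prefix of F (01).


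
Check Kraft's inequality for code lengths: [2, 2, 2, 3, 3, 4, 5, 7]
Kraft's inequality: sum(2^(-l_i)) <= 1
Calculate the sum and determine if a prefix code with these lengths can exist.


Sum = 2^(-2) + 2^(-2) + 2^(-2) + 2^(-3) + 2^(-3) + 2^(-4) + 2^(-5) + 2^(-7)
    = 0.25 + 0.25 + 0.25 + 0.125 + 0.125 + 0.0625 + 0.03125 + 0.0078125
    = 141/128 = 1.1015625
Since 1.1015625 > 1, Kraft's inequality is NOT satisfied.
A prefix code with these lengths CANNOT exist.

Kraft sum = 1.1015625. Not satisfied.


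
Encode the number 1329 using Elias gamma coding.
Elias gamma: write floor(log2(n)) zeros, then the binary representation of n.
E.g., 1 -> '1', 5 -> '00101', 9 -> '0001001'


num_bits = floor(log2(1329)) + 1 = 11
leading_zeros = num_bits - 1 = 10
binary(1329) = 10100110001

Elias gamma(1329) = '0000000000' + '10100110001' = 000000000010100110001 (21 bits)


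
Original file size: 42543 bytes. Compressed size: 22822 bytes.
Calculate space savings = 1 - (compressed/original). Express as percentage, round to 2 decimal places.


ratio = compressed/original = 22822/42543 = 0.536445
savings = 1 - ratio = 1 - 0.536445 = 0.463555
as a percentage: 0.463555 * 100 = 46.36%

Space savings = 1 - 22822/42543 = 46.36%


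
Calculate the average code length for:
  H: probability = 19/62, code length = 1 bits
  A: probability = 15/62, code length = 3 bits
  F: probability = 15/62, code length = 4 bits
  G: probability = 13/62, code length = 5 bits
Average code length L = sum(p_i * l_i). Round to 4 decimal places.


Weighted contributions p_i * l_i:
  H: (19/62) * 1 = 19/62
  A: (15/62) * 3 = 45/62
  F: (15/62) * 4 = 60/62
  G: (13/62) * 5 = 65/62
Sum = (19 + 45 + 60 + 65)/62 = 189/62

L = 189/62 = 3.0484 bits/symbol


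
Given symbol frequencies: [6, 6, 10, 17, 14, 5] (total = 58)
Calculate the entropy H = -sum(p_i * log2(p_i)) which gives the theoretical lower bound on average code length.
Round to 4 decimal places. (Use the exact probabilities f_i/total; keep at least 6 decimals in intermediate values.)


Per-symbol terms -p_i * log2(p_i) with p_i = f_i/58:
  p = 6/58 = 0.103448: log2(p) = -3.273018, -p*log2(p) = 0.338588
  p = 6/58 = 0.103448: log2(p) = -3.273018, -p*log2(p) = 0.338588
  p = 10/58 = 0.172414: log2(p) = -2.536053, -p*log2(p) = 0.437251
  p = 17/58 = 0.293103: log2(p) = -1.770518, -p*log2(p) = 0.518945
  p = 14/58 = 0.241379: log2(p) = -2.050626, -p*log2(p) = 0.494979
  p = 5/58 = 0.086207: log2(p) = -3.536053, -p*log2(p) = 0.304832
H = 0.338588 + 0.338588 + 0.437251 + 0.518945 + 0.494979 + 0.304832 = 2.433183

H = 2.4332 bits/symbol


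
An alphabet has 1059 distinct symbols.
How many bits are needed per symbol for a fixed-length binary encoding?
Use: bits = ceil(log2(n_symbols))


log2(1059) = 10.0485
Bracket: 2^10 = 1024 < 1059 <= 2^11 = 2048
So ceil(log2(1059)) = 11

bits = ceil(log2(1059)) = ceil(10.0485) = 11 bits


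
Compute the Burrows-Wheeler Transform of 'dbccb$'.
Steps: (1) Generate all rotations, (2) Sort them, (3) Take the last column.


Rotations (sorted):
  0: $dbccb -> last char: b
  1: b$dbcc -> last char: c
  2: bccb$d -> last char: d
  3: cb$dbc -> last char: c
  4: ccb$db -> last char: b
  5: dbccb$ -> last char: $


BWT = bcdcb$


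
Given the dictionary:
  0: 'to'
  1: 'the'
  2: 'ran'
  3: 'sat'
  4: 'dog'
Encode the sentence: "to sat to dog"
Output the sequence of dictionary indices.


Look up each word in the dictionary:
  'to' -> 0
  'sat' -> 3
  'to' -> 0
  'dog' -> 4

Encoded: [0, 3, 0, 4]


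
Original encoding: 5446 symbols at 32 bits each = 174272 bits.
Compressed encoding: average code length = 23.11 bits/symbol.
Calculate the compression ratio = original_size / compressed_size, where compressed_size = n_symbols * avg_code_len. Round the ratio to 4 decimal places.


original_size = n_symbols * orig_bits = 5446 * 32 = 174272 bits
compressed_size = n_symbols * avg_code_len = 5446 * 23.11 = 125857.06 bits
ratio = original_size / compressed_size = 174272 / 125857.06 = 1.3847

Compression ratio = 1.3847


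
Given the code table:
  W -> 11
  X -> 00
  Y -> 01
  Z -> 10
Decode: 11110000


Decoding:
11 -> W
11 -> W
00 -> X
00 -> X


Result: WWXX


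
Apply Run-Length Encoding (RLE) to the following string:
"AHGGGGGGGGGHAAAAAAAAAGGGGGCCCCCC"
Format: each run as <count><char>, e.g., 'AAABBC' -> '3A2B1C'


Scanning runs left to right:
  i=0: run of 'A' x 1 -> '1A'
  i=1: run of 'H' x 1 -> '1H'
  i=2: run of 'G' x 9 -> '9G'
  i=11: run of 'H' x 1 -> '1H'
  i=12: run of 'A' x 9 -> '9A'
  i=21: run of 'G' x 5 -> '5G'
  i=26: run of 'C' x 6 -> '6C'

RLE = 1A1H9G1H9A5G6C
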